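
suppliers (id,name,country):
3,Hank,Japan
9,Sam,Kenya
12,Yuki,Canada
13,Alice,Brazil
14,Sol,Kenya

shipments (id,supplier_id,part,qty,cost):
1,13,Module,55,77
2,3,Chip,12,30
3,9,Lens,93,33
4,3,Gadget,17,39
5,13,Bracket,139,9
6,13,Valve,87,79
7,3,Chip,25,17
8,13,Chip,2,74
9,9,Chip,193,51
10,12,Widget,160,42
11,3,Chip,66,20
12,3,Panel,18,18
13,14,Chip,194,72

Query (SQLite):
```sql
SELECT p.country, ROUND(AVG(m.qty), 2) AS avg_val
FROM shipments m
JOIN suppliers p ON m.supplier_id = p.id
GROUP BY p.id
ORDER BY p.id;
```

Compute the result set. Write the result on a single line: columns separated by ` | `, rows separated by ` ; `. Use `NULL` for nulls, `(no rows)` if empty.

Japan | 27.6 ; Kenya | 143 ; Canada | 160 ; Brazil | 70.75 ; Kenya | 194

Join each shipments row to its suppliers via supplier_id.
Group joined rows by suppliers.id; compute ROUND(AVG(m.qty), 2) per group.
  3: ids {2, 4, 7, 11, 12} → ROUND(AVG(m.qty), 2)=27.6
  9: ids {3, 9} → ROUND(AVG(m.qty), 2)=143
  12: ids {10} → ROUND(AVG(m.qty), 2)=160
  13: ids {1, 5, 6, 8} → ROUND(AVG(m.qty), 2)=70.75
  14: ids {13} → ROUND(AVG(m.qty), 2)=194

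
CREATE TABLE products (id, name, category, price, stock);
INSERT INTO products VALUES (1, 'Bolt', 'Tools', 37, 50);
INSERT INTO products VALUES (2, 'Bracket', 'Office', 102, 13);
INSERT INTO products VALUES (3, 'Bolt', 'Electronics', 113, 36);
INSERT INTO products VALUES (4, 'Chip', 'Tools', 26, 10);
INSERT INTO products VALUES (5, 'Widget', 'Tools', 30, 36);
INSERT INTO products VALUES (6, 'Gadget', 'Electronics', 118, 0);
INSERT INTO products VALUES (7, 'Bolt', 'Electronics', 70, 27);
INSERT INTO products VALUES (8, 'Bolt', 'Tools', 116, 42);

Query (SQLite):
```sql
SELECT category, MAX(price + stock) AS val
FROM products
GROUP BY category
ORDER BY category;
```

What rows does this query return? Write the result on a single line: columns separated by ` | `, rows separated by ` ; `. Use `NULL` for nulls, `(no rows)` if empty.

For each row compute price + stock.
Group by category; take MAX of the expression per group.
  Electronics: ids {3, 6, 7} → MAX(price + stock)=149
  Office: ids {2} → MAX(price + stock)=115
  Tools: ids {1, 4, 5, 8} → MAX(price + stock)=158

Electronics | 149 ; Office | 115 ; Tools | 158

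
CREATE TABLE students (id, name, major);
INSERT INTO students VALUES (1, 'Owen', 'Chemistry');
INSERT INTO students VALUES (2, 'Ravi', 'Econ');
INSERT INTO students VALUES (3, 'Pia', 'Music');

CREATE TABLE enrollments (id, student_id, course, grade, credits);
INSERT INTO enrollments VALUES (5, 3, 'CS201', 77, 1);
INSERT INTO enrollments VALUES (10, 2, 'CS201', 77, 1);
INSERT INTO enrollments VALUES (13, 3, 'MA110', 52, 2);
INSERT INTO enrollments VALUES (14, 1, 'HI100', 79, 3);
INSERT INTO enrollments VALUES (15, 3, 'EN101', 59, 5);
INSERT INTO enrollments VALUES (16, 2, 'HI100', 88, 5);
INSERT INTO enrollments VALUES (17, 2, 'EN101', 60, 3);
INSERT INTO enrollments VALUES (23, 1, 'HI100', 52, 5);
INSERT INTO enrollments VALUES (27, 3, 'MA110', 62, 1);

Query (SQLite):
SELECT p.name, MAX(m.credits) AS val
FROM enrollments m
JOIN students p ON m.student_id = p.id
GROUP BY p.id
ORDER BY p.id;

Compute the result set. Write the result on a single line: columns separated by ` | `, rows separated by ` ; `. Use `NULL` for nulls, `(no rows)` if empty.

Join each enrollments row to its students via student_id.
Group joined rows by students.id; compute MAX(m.credits) per group.
  1: ids {14, 23} → MAX(m.credits)=5
  2: ids {10, 16, 17} → MAX(m.credits)=5
  3: ids {5, 13, 15, 27} → MAX(m.credits)=5

Owen | 5 ; Ravi | 5 ; Pia | 5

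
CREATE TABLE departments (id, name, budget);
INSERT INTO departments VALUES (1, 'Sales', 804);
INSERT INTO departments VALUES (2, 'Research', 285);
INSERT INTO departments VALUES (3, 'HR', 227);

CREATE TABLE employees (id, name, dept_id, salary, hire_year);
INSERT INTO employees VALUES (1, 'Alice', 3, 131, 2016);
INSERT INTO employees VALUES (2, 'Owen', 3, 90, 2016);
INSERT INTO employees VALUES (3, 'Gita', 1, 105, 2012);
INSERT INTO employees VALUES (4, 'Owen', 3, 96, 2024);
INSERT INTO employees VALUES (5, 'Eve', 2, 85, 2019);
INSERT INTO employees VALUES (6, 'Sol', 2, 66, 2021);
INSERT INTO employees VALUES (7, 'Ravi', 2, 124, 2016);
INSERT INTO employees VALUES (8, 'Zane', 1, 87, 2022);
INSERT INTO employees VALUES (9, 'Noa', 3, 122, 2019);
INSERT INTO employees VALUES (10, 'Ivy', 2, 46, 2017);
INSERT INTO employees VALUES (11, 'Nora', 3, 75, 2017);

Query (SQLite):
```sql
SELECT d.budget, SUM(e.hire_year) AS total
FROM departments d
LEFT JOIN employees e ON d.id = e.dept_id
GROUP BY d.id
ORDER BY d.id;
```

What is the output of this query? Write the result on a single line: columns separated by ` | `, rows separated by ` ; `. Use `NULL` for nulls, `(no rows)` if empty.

804 | 4034 ; 285 | 8073 ; 227 | 10092

LEFT JOIN keeps every departments row; unmatched ones get NULL for employees columns.
Group by departments.id and compute SUM(e.hire_year). SUM over an all-NULL group is NULL.
  1: ids {3, 8} → SUM(e.hire_year)=4034
  2: ids {5, 6, 7, 10} → SUM(e.hire_year)=8073
  3: ids {1, 2, 4, 9, 11} → SUM(e.hire_year)=10092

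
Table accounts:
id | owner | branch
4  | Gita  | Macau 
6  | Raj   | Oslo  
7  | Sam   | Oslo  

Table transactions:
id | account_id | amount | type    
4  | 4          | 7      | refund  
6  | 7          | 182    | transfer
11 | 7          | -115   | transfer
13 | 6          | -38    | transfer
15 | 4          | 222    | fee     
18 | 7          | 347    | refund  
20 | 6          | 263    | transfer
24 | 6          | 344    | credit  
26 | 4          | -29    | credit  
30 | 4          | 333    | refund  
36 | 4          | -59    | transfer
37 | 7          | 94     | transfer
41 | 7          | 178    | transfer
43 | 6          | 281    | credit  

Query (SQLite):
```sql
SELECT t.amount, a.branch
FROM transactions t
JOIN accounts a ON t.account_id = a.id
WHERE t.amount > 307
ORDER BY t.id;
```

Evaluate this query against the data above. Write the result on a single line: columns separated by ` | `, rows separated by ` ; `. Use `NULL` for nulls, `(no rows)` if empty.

347 | Oslo ; 344 | Oslo ; 333 | Macau

Each transactions row matches the accounts row where account_id = accounts.id.
Then keep rows with t.amount > 307.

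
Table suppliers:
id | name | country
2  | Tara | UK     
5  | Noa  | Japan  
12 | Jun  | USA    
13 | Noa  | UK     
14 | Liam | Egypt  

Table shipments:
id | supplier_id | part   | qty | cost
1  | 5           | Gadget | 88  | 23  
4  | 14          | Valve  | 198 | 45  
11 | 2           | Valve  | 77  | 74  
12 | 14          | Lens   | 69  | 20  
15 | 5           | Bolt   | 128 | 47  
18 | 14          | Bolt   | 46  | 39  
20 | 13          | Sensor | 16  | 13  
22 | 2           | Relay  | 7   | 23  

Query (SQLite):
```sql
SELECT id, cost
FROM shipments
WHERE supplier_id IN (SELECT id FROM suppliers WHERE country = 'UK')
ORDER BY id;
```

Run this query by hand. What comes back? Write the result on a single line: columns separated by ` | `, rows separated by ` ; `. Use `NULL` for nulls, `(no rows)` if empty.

11 | 74 ; 20 | 13 ; 22 | 23

Inner query: suppliers.id where country = 'UK'.
Outer: keep shipments rows whose supplier_id is in that set.
Inner query → {2, 13}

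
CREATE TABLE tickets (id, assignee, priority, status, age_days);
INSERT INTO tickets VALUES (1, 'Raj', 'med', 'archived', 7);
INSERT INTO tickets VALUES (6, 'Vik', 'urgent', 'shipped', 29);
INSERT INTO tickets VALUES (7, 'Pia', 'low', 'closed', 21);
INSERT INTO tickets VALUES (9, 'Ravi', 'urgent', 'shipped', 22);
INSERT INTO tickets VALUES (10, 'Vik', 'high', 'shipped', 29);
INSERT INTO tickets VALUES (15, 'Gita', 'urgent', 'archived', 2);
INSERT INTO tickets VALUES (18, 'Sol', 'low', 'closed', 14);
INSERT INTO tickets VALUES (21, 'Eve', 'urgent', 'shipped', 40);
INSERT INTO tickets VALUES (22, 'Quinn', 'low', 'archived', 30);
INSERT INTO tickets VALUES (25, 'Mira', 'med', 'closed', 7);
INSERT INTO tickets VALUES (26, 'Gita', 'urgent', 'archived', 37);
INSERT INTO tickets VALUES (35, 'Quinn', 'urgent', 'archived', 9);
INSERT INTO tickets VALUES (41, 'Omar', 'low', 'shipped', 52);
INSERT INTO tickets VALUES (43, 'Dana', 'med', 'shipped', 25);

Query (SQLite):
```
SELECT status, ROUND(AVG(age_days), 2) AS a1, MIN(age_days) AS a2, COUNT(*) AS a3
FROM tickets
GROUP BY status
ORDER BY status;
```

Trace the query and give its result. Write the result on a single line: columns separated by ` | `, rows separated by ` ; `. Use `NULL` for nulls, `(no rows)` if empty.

archived | 17 | 2 | 5 ; closed | 14 | 7 | 3 ; shipped | 32.83 | 22 | 6

Group tickets by status.
Per group compute: ROUND(AVG(age_days), 2), MIN(age_days), COUNT(*).
  archived: ids {1, 15, 22, 26, 35} → ROUND(AVG(age_days), 2)=17, MIN(age_days)=2, COUNT(*)=5
  closed: ids {7, 18, 25} → ROUND(AVG(age_days), 2)=14, MIN(age_days)=7, COUNT(*)=3
  shipped: ids {6, 9, 10, 21, 41, 43} → ROUND(AVG(age_days), 2)=32.83, MIN(age_days)=22, COUNT(*)=6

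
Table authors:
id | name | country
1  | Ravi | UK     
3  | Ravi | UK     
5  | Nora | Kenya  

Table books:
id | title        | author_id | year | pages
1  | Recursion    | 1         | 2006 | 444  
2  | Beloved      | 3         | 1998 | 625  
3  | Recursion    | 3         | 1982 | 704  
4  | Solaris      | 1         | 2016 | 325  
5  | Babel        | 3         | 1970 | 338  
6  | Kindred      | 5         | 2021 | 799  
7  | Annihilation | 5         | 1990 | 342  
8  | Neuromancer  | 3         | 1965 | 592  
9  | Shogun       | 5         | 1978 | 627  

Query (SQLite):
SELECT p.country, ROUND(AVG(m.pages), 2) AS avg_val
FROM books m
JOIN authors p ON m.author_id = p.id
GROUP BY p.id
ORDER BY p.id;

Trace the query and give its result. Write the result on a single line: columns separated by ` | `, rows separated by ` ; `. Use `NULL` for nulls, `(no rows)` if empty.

UK | 384.5 ; UK | 564.75 ; Kenya | 589.33

Join each books row to its authors via author_id.
Group joined rows by authors.id; compute ROUND(AVG(m.pages), 2) per group.
  1: ids {1, 4} → ROUND(AVG(m.pages), 2)=384.5
  3: ids {2, 3, 5, 8} → ROUND(AVG(m.pages), 2)=564.75
  5: ids {6, 7, 9} → ROUND(AVG(m.pages), 2)=589.33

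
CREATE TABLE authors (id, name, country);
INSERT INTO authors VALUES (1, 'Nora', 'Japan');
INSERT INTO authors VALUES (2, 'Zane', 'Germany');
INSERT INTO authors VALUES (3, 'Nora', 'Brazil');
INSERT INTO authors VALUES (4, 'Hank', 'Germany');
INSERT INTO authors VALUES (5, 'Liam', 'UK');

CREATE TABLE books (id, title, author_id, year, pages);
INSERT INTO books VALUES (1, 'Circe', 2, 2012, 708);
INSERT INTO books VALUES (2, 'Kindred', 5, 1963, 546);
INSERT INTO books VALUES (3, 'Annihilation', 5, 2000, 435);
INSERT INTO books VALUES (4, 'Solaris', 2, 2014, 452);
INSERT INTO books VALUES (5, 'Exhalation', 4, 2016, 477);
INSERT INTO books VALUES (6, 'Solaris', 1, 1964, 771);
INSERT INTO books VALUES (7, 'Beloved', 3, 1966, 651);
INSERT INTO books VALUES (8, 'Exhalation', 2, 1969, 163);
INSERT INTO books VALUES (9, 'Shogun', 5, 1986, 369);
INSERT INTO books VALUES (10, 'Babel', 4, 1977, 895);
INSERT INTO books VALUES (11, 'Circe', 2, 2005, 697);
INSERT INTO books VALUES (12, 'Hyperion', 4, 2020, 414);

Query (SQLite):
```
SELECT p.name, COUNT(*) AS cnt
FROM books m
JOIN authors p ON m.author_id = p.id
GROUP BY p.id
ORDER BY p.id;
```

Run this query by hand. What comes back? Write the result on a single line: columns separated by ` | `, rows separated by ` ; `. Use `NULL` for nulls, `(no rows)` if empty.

Join each books row to its authors via author_id.
Group joined rows by authors.id; compute COUNT(*) per group.
  1: ids {6} → COUNT(*)=1
  2: ids {1, 4, 8, 11} → COUNT(*)=4
  3: ids {7} → COUNT(*)=1
  4: ids {5, 10, 12} → COUNT(*)=3
  5: ids {2, 3, 9} → COUNT(*)=3

Nora | 1 ; Zane | 4 ; Nora | 1 ; Hank | 3 ; Liam | 3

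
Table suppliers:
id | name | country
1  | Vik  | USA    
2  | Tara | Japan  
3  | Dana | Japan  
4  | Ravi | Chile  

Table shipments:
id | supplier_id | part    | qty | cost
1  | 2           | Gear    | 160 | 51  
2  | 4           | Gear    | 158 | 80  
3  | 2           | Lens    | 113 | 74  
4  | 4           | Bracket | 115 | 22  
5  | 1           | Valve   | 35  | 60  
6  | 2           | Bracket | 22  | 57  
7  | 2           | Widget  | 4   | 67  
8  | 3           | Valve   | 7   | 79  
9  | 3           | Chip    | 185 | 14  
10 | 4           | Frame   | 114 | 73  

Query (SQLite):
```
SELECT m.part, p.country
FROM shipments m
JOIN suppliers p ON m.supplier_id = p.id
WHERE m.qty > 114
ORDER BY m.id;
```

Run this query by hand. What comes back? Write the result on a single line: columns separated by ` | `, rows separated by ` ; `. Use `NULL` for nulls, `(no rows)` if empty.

Gear | Japan ; Gear | Chile ; Bracket | Chile ; Chip | Japan

Each shipments row matches the suppliers row where supplier_id = suppliers.id.
Then keep rows with m.qty > 114.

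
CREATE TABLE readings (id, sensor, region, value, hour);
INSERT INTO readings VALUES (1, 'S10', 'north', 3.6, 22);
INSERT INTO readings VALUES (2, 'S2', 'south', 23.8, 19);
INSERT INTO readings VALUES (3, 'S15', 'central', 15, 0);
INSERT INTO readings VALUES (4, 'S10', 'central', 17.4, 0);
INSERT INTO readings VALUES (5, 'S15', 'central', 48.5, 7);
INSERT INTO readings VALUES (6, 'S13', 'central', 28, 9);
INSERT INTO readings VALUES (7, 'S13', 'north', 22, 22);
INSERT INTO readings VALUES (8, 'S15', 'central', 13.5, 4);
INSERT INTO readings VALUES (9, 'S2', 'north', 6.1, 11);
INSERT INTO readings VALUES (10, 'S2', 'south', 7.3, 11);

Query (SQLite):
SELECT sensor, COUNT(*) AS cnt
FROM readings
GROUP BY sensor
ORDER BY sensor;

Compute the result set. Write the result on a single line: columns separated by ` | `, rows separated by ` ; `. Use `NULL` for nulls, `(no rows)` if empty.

Partition readings by sensor; compute COUNT(*) within each group.
  S10: ids {1, 4} → COUNT(*)=2
  S13: ids {6, 7} → COUNT(*)=2
  S15: ids {3, 5, 8} → COUNT(*)=3
  S2: ids {2, 9, 10} → COUNT(*)=3

S10 | 2 ; S13 | 2 ; S15 | 3 ; S2 | 3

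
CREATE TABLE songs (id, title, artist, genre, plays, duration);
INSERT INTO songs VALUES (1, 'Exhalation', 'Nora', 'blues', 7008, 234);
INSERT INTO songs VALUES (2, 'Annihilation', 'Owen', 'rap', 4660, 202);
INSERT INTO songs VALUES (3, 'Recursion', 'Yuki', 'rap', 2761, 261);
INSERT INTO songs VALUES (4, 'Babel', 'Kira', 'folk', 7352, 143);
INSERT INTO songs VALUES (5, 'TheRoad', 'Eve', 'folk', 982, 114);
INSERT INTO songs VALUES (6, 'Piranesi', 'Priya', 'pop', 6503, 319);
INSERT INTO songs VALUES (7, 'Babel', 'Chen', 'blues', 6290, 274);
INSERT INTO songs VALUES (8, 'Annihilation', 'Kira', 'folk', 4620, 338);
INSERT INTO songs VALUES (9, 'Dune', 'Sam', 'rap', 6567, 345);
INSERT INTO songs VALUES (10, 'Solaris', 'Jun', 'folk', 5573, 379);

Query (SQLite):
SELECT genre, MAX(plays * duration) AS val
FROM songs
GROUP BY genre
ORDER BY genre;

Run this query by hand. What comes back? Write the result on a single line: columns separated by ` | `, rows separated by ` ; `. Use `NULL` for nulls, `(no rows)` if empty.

blues | 1723460 ; folk | 2112167 ; pop | 2074457 ; rap | 2265615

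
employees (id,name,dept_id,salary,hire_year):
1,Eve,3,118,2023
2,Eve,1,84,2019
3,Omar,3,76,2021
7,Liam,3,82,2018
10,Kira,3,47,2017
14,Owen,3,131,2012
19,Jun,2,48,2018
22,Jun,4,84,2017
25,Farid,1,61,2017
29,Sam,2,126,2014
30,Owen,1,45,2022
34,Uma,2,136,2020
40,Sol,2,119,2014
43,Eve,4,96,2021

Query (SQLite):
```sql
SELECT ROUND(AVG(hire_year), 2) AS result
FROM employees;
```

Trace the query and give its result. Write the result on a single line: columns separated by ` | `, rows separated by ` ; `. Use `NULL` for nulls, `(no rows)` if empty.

2018.07

All hire_year values: [2023, 2019, 2021, 2018, 2017, 2012, 2018, 2017, 2017, 2014, 2022, 2020, 2014, 2021].
AVG = 28253 / 14 (rounded to 2 dp).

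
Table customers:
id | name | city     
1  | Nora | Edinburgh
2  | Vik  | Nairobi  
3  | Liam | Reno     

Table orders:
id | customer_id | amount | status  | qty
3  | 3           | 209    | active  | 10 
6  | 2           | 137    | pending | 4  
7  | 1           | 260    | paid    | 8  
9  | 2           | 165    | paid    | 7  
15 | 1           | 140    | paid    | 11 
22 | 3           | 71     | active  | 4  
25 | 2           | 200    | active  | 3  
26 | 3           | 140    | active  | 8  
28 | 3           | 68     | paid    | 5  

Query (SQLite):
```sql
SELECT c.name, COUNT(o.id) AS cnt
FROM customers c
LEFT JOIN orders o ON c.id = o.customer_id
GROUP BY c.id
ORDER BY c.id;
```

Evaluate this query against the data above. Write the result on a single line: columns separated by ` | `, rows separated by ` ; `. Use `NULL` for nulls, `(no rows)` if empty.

LEFT JOIN keeps every customers row; unmatched ones get NULL for orders columns.
Group by customers.id and compute COUNT(o.id). COUNT(col) of an all-NULL group is 0.
  1: ids {7, 15} → COUNT(o.id)=2
  2: ids {6, 9, 25} → COUNT(o.id)=3
  3: ids {3, 22, 26, 28} → COUNT(o.id)=4

Nora | 2 ; Vik | 3 ; Liam | 4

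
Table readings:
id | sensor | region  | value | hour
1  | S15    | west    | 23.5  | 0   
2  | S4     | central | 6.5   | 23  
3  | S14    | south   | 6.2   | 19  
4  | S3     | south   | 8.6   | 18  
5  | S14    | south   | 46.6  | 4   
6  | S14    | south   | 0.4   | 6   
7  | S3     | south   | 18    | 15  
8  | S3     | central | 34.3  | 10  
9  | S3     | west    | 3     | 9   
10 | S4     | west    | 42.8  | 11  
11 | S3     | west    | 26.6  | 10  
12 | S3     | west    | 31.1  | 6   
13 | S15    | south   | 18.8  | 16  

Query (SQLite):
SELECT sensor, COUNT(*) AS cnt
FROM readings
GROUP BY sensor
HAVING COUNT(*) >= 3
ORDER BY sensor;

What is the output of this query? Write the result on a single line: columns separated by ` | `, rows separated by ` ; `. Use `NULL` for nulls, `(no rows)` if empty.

S14 | 3 ; S3 | 6

Partition readings by sensor; compute COUNT(*) within each group.
HAVING: keep groups with count ≥ 3.
  S14: ids {3, 5, 6} → COUNT(*)=3
  S15: ids {1, 13} → COUNT(*)=2
  S3: ids {4, 7, 8, 9, 11, 12} → COUNT(*)=6
  S4: ids {2, 10} → COUNT(*)=2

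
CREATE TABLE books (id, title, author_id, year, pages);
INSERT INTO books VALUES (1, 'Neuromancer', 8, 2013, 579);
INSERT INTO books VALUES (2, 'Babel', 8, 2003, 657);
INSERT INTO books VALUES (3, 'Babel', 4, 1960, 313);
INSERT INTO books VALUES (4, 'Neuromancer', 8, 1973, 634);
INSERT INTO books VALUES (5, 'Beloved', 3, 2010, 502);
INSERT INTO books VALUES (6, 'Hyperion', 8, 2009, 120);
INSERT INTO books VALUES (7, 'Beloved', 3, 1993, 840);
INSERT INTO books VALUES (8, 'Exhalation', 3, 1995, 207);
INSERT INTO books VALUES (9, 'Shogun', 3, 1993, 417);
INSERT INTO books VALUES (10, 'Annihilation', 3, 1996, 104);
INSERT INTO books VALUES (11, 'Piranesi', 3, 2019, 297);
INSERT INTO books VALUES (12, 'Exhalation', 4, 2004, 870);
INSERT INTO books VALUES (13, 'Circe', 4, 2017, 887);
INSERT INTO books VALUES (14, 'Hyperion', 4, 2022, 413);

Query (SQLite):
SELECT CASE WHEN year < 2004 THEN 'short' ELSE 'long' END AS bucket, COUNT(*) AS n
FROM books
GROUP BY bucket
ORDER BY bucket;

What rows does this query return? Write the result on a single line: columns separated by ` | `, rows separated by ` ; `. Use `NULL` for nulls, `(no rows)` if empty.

long | 7 ; short | 7

Bucket rows by year < 2004 → 'short' else 'long'; count each bucket.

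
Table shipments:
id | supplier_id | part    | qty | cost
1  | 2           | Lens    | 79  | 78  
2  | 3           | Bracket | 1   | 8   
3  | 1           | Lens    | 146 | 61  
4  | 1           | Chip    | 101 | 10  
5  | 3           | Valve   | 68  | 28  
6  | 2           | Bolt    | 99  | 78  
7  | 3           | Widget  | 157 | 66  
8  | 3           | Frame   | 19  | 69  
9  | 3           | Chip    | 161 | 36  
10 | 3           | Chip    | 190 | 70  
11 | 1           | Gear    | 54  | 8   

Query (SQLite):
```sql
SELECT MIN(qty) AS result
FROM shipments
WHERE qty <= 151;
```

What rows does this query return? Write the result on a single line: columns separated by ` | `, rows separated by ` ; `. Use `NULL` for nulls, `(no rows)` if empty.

1

Rows where qty <= 151 → qty values: [79, 1, 146, 101, 68, 99, 19, 54].
MIN of non-NULL values = 1.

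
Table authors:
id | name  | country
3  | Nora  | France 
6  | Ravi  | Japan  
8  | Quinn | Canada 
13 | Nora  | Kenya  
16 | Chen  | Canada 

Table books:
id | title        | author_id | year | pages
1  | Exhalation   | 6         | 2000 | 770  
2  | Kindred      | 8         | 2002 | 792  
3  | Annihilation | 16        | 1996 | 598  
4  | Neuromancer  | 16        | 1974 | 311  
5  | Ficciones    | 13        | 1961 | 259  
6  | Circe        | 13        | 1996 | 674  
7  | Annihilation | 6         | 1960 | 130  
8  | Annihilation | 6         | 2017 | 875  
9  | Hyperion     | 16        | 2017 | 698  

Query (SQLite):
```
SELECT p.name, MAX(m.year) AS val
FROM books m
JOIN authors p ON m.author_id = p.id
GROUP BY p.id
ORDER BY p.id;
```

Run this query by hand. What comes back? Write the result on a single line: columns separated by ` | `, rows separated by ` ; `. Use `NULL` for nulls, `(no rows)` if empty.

Ravi | 2017 ; Quinn | 2002 ; Nora | 1996 ; Chen | 2017

Join each books row to its authors via author_id.
Group joined rows by authors.id; compute MAX(m.year) per group.
  6: ids {1, 7, 8} → MAX(m.year)=2017
  8: ids {2} → MAX(m.year)=2002
  13: ids {5, 6} → MAX(m.year)=1996
  16: ids {3, 4, 9} → MAX(m.year)=2017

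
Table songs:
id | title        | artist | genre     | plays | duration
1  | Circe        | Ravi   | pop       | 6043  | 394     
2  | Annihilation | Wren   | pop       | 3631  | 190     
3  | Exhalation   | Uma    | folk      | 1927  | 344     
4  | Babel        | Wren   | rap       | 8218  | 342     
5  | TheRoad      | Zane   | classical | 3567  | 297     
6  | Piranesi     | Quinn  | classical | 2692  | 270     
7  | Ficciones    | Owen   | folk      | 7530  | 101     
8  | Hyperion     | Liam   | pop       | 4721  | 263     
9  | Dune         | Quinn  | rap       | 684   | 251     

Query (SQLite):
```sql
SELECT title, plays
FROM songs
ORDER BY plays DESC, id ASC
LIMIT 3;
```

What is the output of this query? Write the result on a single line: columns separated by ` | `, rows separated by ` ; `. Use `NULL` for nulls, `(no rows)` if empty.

Sort by plays desc, tiebreak id asc: (8218, id=4), (7530, id=7), (6043, id=1), (4721, id=8), (3631, id=2), (3567, id=5) …. Take first 3.

Babel | 8218 ; Ficciones | 7530 ; Circe | 6043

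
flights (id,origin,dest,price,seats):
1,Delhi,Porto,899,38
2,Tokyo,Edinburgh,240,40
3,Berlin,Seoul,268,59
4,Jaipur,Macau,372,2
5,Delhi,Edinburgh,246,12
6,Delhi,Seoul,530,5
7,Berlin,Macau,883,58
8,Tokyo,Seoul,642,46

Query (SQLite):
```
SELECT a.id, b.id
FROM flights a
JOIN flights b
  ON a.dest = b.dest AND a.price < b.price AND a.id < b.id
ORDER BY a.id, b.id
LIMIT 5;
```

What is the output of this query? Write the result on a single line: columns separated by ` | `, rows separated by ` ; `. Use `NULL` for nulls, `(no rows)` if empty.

2 | 5 ; 3 | 6 ; 3 | 8 ; 4 | 7 ; 6 | 8

Pairs (a,b) with same dest, a.price < b.price, a.id < b.id.
dest groups: Edinburgh:{2,5} Macau:{4,7} Porto:{1} Seoul:{3,6,8}
Ordered by (a.id, b.id); first 5.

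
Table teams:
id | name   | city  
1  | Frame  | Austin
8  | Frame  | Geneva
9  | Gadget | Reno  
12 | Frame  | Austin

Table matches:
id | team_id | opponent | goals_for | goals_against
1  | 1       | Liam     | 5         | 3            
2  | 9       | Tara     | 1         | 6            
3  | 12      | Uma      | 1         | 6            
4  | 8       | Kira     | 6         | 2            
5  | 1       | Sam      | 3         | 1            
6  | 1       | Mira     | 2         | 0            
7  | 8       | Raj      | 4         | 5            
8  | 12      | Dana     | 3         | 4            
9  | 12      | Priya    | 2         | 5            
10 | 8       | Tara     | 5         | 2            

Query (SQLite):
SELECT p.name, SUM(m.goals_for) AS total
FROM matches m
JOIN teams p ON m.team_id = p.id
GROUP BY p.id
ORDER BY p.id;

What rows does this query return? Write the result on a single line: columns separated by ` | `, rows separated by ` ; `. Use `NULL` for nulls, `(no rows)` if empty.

Frame | 10 ; Frame | 15 ; Gadget | 1 ; Frame | 6

Join each matches row to its teams via team_id.
Group joined rows by teams.id; compute SUM(m.goals_for) per group.
  1: ids {1, 5, 6} → SUM(m.goals_for)=10
  8: ids {4, 7, 10} → SUM(m.goals_for)=15
  9: ids {2} → SUM(m.goals_for)=1
  12: ids {3, 8, 9} → SUM(m.goals_for)=6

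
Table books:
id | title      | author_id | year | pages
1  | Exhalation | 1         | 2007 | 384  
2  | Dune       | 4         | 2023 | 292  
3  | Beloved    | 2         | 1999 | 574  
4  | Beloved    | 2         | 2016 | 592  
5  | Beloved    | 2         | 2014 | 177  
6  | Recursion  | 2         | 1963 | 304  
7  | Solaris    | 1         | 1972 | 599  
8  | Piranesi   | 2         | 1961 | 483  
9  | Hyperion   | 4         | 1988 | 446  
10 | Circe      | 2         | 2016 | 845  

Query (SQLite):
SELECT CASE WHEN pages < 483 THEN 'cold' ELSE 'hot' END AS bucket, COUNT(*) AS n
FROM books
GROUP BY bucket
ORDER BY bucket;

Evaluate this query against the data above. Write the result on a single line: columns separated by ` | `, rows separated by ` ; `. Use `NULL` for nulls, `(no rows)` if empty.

Bucket rows by pages < 483 → 'cold' else 'hot'; count each bucket.

cold | 5 ; hot | 5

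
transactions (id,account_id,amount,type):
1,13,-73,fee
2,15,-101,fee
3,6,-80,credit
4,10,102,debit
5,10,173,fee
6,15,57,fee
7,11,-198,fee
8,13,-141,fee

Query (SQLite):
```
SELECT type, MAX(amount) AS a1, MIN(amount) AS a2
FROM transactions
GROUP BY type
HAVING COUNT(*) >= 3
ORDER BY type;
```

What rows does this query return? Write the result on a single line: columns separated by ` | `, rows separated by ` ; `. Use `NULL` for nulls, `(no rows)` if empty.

fee | 173 | -198

Group transactions by type.
Per group compute: MAX(amount), MIN(amount).
HAVING: drop groups with fewer than 3 rows.
  credit: ids {3} → MAX(amount)=-80, MIN(amount)=-80
  debit: ids {4} → MAX(amount)=102, MIN(amount)=102
  fee: ids {1, 2, 5, 6, 7, 8} → MAX(amount)=173, MIN(amount)=-198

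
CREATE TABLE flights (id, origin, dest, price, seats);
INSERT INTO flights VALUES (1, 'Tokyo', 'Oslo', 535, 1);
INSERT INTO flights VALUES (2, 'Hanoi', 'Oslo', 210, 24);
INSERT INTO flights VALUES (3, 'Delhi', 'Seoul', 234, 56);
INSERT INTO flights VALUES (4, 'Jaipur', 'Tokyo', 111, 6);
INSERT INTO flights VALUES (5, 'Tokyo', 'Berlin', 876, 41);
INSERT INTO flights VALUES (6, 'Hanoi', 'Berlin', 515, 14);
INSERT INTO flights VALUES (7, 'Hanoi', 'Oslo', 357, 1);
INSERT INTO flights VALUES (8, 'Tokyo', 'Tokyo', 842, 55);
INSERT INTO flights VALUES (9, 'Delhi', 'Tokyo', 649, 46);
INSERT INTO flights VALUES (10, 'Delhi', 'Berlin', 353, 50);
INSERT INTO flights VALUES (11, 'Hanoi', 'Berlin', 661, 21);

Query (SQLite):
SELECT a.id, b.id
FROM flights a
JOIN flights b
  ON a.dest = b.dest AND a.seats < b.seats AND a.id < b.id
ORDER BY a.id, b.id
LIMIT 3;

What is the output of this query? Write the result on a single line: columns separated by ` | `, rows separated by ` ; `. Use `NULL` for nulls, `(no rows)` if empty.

Pairs (a,b) with same dest, a.seats < b.seats, a.id < b.id.
dest groups: Berlin:{5,6,10,11} Oslo:{1,2,7} Seoul:{3} Tokyo:{4,8,9}
Ordered by (a.id, b.id); first 3.

1 | 2 ; 4 | 8 ; 4 | 9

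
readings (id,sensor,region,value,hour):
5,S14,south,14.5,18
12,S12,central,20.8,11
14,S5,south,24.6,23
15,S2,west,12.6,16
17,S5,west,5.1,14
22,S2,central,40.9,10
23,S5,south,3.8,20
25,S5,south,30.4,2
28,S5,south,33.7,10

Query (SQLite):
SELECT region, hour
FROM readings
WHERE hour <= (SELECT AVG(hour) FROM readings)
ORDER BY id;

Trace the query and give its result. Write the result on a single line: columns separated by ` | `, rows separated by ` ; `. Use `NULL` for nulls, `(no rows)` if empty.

central | 11 ; central | 10 ; south | 2 ; south | 10

Scalar subquery: AVG(hour) over all readings rows = 13.777778 (≈; comparison uses full precision).
Keep rows where hour <= that value.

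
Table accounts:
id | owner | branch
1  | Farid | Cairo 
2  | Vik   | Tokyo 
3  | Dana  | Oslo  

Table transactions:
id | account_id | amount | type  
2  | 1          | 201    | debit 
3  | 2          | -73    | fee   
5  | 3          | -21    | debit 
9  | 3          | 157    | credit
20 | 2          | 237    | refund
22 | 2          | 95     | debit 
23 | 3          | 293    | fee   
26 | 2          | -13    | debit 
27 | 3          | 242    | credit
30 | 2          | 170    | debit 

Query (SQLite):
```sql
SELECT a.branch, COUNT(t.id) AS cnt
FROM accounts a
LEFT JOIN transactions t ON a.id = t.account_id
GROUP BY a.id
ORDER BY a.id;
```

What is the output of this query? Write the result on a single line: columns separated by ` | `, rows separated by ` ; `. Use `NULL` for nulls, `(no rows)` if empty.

LEFT JOIN keeps every accounts row; unmatched ones get NULL for transactions columns.
Group by accounts.id and compute COUNT(t.id). COUNT(col) of an all-NULL group is 0.
  1: ids {2} → COUNT(t.id)=1
  2: ids {3, 20, 22, 26, 30} → COUNT(t.id)=5
  3: ids {5, 9, 23, 27} → COUNT(t.id)=4

Cairo | 1 ; Tokyo | 5 ; Oslo | 4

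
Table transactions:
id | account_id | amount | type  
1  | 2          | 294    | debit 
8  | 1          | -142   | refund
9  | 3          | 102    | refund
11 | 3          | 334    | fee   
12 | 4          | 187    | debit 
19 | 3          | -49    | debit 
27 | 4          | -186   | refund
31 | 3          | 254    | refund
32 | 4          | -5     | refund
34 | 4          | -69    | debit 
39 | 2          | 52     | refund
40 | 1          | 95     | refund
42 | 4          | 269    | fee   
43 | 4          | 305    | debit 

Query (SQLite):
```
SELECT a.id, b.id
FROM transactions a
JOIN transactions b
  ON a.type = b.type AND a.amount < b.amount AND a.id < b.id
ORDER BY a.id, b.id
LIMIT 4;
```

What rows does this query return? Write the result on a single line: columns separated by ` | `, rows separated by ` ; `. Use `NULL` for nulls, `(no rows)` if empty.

1 | 43 ; 8 | 9 ; 8 | 31 ; 8 | 32

Pairs (a,b) with same type, a.amount < b.amount, a.id < b.id.
type groups: debit:{1,12,19,34,43} fee:{11,42} refund:{8,9,27,31,32,39,40}
Ordered by (a.id, b.id); first 4.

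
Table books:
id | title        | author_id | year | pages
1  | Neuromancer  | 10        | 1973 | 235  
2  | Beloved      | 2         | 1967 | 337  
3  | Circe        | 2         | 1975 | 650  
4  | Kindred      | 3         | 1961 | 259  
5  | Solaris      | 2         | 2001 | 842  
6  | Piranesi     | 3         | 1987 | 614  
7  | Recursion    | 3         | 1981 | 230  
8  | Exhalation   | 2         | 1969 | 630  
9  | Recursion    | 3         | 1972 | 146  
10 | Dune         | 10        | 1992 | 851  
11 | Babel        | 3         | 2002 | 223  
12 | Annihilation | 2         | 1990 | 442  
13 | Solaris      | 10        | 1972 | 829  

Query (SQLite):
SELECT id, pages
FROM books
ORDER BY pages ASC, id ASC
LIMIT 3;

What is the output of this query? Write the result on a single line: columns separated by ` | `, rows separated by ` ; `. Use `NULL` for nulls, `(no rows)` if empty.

9 | 146 ; 11 | 223 ; 7 | 230

Sort by pages asc, tiebreak id asc: (146, id=9), (223, id=11), (230, id=7), (235, id=1), (259, id=4), (337, id=2) …. Take first 3.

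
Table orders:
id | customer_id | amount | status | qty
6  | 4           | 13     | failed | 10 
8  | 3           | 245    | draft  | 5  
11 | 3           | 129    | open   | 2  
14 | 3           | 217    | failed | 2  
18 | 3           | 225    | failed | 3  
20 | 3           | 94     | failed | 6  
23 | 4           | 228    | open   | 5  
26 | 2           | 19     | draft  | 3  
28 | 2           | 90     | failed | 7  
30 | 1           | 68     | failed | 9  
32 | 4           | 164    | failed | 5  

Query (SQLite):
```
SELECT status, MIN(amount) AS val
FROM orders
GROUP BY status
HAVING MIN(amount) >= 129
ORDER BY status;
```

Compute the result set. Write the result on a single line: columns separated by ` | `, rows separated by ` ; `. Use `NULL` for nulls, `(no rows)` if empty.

Partition orders by status; compute MIN(amount) within each group.
HAVING: keep groups where MIN(amount) >= 129.
  draft: ids {8, 26} → MIN(amount)=19
  failed: ids {6, 14, 18, 20, 28, 30, 32} → MIN(amount)=13
  open: ids {11, 23} → MIN(amount)=129

open | 129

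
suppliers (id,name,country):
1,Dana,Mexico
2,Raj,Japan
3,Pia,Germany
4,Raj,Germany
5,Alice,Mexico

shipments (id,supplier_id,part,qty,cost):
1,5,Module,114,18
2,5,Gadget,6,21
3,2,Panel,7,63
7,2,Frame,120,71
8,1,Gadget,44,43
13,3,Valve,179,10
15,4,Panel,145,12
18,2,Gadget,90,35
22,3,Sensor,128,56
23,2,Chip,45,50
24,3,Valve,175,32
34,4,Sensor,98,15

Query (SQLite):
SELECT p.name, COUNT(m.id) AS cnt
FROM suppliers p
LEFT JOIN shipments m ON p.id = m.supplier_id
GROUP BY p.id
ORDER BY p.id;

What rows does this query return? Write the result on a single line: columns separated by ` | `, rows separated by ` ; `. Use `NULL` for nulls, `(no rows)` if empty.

Dana | 1 ; Raj | 4 ; Pia | 3 ; Raj | 2 ; Alice | 2

LEFT JOIN keeps every suppliers row; unmatched ones get NULL for shipments columns.
Group by suppliers.id and compute COUNT(m.id). COUNT(col) of an all-NULL group is 0.
  1: ids {8} → COUNT(m.id)=1
  2: ids {3, 7, 18, 23} → COUNT(m.id)=4
  3: ids {13, 22, 24} → COUNT(m.id)=3
  4: ids {15, 34} → COUNT(m.id)=2
  5: ids {1, 2} → COUNT(m.id)=2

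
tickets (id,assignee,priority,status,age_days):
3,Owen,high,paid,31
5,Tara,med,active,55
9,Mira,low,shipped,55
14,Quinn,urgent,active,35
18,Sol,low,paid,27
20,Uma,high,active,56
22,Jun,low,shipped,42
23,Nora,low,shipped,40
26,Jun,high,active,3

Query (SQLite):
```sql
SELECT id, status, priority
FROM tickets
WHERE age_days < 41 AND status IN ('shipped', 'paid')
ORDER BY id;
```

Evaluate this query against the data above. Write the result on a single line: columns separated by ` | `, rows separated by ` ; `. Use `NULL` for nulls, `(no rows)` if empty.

3 | paid | high ; 18 | paid | low ; 23 | shipped | low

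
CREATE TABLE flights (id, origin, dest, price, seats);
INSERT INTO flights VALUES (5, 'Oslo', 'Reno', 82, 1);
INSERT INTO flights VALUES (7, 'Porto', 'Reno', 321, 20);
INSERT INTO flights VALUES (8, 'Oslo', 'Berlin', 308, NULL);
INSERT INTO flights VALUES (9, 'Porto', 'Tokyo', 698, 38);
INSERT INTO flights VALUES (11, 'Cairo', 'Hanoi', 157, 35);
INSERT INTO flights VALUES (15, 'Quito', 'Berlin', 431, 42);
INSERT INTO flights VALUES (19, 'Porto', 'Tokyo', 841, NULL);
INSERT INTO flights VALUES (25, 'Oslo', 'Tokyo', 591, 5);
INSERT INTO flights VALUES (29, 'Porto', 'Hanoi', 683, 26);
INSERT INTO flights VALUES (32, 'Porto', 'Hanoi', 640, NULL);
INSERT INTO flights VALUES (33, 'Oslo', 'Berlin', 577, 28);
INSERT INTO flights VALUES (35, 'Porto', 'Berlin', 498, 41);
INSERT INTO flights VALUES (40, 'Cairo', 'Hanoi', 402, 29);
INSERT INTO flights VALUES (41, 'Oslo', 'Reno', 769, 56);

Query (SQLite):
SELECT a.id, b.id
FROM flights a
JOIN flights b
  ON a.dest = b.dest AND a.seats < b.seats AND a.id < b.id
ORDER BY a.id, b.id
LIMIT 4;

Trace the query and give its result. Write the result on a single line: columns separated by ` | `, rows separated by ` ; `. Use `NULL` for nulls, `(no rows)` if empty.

5 | 7 ; 5 | 41 ; 7 | 41 ; 29 | 40

Pairs (a,b) with same dest, a.seats < b.seats, a.id < b.id.
dest groups: Berlin:{8,15,33,35} Hanoi:{11,29,32,40} Reno:{5,7,41} Tokyo:{9,19,25}
Ordered by (a.id, b.id); first 4.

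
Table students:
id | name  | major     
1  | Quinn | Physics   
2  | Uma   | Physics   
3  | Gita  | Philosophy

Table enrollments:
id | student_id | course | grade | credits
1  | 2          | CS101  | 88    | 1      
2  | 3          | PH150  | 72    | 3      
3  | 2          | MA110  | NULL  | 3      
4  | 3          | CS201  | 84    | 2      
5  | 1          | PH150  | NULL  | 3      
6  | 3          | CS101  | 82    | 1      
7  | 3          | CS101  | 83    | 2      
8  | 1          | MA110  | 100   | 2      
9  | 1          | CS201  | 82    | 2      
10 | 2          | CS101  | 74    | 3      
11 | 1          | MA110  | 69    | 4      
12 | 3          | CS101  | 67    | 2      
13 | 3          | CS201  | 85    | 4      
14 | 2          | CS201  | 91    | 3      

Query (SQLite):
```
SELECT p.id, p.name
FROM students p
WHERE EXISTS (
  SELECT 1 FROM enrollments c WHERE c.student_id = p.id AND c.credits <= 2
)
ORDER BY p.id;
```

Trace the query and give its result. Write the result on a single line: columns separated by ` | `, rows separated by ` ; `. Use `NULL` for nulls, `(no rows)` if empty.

For each students row, check whether any enrollments with matching student_id has credits <= 2.
Keep rows where that is true.

1 | Quinn ; 2 | Uma ; 3 | Gita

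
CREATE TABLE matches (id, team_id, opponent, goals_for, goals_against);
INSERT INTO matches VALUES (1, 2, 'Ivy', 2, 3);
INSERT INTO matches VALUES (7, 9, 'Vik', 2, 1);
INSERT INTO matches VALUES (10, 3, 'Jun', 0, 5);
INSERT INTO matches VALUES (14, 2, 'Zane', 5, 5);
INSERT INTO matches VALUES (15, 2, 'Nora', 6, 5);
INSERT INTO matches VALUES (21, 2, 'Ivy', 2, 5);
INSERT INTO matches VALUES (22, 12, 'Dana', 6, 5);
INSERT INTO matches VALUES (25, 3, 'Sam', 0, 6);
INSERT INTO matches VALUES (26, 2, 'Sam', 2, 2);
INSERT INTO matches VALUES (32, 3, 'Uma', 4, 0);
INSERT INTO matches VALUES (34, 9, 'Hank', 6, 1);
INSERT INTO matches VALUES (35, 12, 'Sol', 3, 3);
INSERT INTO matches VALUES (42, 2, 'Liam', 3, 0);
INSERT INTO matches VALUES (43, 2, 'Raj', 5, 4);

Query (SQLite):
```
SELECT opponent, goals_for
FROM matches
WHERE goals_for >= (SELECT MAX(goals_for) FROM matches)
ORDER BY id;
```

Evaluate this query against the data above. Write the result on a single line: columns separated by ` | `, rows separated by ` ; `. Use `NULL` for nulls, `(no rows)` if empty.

Scalar subquery: MAX(goals_for) over all matches rows = 6.
Keep rows where goals_for >= that value.

Nora | 6 ; Dana | 6 ; Hank | 6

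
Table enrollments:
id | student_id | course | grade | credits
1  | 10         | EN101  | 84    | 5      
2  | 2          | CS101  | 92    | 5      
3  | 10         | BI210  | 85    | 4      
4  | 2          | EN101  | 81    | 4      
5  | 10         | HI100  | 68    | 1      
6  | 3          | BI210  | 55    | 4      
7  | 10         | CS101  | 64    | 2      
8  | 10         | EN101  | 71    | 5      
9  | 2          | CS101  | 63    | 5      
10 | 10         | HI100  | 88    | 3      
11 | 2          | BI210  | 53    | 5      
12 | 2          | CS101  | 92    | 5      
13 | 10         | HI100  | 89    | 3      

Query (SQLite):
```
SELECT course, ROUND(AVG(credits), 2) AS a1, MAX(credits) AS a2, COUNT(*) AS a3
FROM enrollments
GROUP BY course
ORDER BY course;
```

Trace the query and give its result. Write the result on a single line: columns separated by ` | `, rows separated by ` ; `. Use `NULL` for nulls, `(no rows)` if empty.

Group enrollments by course.
Per group compute: ROUND(AVG(credits), 2), MAX(credits), COUNT(*).
  BI210: ids {3, 6, 11} → ROUND(AVG(credits), 2)=4.33, MAX(credits)=5, COUNT(*)=3
  CS101: ids {2, 7, 9, 12} → ROUND(AVG(credits), 2)=4.25, MAX(credits)=5, COUNT(*)=4
  EN101: ids {1, 4, 8} → ROUND(AVG(credits), 2)=4.67, MAX(credits)=5, COUNT(*)=3
  HI100: ids {5, 10, 13} → ROUND(AVG(credits), 2)=2.33, MAX(credits)=3, COUNT(*)=3

BI210 | 4.33 | 5 | 3 ; CS101 | 4.25 | 5 | 4 ; EN101 | 4.67 | 5 | 3 ; HI100 | 2.33 | 3 | 3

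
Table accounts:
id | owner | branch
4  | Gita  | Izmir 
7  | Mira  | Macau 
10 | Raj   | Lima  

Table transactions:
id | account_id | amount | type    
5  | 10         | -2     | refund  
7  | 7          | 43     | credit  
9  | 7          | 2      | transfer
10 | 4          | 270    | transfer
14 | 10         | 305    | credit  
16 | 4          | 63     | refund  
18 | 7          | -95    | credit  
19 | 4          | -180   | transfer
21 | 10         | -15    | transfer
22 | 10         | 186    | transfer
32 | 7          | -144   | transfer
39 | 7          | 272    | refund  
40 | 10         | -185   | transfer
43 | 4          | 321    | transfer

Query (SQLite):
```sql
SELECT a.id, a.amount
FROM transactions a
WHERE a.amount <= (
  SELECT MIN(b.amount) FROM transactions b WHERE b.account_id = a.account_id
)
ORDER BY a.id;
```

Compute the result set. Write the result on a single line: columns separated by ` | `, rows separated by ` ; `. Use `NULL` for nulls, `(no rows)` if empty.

For each transactions row a, compute MIN(amount) over rows sharing a.account_id.
Keep row a if a.amount <= that per-group MIN.
  account_id=4: MIN(amount) = -180
  account_id=7: MIN(amount) = -144
  account_id=10: MIN(amount) = -185

19 | -180 ; 32 | -144 ; 40 | -185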